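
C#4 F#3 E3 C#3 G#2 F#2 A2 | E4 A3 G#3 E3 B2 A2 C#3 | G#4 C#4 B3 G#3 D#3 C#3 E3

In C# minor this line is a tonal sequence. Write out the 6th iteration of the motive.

Taking 7-note groups, the heads are C#4, E4, G#4: the pattern moves up a 3rd.
Continuing the starts: B4 → D#5 → F#5.
So cell 6 is F#5 B4 A4 F#4 C#4 B3 D#4.

F#5 B4 A4 F#4 C#4 B3 D#4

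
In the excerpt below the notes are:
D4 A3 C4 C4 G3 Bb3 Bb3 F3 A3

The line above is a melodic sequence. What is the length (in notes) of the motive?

9 notes total. Splitting into 3 groups of 3:
D4 A3 C4 | C4 G3 Bb3 | Bb3 F3 A3
That's a consistent down a 2nd shift per cell, and no other grouping gives one.

3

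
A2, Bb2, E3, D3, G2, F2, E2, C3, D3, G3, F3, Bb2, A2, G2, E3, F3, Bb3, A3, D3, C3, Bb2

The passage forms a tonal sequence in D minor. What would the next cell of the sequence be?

The 7-note cells begin on A2, C3, E3 — each up a 3rd from the last.
From G3 the diatonic shape gives G3 A3 D4 C4 F3 E3 D3.

G3 A3 D4 C4 F3 E3 D3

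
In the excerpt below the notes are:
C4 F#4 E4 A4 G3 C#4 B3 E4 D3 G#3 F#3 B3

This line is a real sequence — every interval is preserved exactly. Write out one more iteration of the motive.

A2 D#3 C#3 F#3

The 4-note cells begin on C4, G3, D3 — each down a 4th from the last.
So cell 4 is A2 D#3 C#3 F#3.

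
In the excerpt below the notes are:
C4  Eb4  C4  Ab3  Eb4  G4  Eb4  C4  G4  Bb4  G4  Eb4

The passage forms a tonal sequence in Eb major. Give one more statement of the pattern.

The 4-note cells begin on C4, Eb4, G4 — each up a 3rd from the last.
So cell 4 is Bb4 D5 Bb4 G4.

Bb4 D5 Bb4 G4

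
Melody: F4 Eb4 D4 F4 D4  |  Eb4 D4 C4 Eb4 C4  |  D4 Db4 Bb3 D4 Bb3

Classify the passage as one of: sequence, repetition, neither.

Note 2 of cell 3 is Db4; if this were a sequence it would be C4. No unit length gives a consistent transposition pattern.

neither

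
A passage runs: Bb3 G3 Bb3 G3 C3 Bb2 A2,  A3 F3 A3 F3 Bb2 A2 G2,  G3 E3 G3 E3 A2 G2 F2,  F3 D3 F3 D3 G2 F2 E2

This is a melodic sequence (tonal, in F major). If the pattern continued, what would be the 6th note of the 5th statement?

Grouping in 7s, the 6th note of each cell is Bb2, A2, G2, F2.
One more down a 2nd gives E2.

E2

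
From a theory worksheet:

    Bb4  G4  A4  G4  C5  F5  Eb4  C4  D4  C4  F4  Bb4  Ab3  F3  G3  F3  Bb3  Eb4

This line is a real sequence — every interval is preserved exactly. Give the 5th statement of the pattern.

Gb2 Eb2 F2 Eb2 Ab2 Db3

Taking 6-note groups, the heads are Bb4, Eb4, Ab3: the pattern moves down a 5th.
Continuing the starts: Db3 → Gb2.
From Gb2 the exact shape gives Gb2 Eb2 F2 Eb2 Ab2 Db3.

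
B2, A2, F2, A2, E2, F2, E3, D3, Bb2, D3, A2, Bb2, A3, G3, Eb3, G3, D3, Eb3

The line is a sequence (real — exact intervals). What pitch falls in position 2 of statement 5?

With 6-note cells, note 2 of each statement runs A2, D3, G3.
Carrying that up a 4th forward: C4 → F4.

F4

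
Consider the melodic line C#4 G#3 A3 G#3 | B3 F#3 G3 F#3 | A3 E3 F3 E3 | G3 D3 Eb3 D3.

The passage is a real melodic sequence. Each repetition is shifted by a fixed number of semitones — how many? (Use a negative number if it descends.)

Taking 4-note groups, the heads are C#4, B3, A3, G3: the pattern moves down a 2nd.
C#4 to B3 spans -2 semitones.

-2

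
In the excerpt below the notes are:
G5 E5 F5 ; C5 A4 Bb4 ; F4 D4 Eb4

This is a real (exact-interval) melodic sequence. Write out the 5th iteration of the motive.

With a 3-note motive the entries are G5, C5, F4, each down a 5th from the previous.
Extending down a 5th: Bb3 → Eb3.
So cell 5 is Eb3 C3 Db3.

Eb3 C3 Db3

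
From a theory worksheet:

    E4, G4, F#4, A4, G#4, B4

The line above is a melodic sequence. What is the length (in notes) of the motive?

There are 6 notes; a 2-note unit gives 3 cells:
E4 G4 | F#4 A4 | G#4 B4
That's a consistent up a 2nd shift per cell, and no other grouping gives one.

2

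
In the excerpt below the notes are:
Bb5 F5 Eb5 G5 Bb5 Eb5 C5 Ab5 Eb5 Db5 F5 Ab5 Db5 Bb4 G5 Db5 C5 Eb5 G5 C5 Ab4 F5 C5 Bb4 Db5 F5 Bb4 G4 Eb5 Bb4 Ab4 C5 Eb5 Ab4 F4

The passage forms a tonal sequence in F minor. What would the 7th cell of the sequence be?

C5 G4 F4 Ab4 C5 F4 Db4

Unit = 7 notes; the statements start on Bb5, Ab5, G5, F5, Eb5, moving down a 2nd each time.
Continuing the starts: Db5 → C5.
From C5 the diatonic shape gives C5 G4 F4 Ab4 C5 F4 Db4.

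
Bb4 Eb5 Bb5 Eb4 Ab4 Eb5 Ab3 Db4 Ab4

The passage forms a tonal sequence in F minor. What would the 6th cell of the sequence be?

With a 3-note motive the entries are Bb4, Eb4, Ab3, each down a 5th from the previous.
Carrying on: Db3 → G2 → C2.
So cell 6 is C2 F2 C3.

C2 F2 C3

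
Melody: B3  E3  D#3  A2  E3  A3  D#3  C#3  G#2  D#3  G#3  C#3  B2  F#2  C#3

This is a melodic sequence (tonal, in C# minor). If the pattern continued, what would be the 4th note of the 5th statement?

D#2

With 5-note cells, note 4 of each statement runs A2, G#2, F#2.
Each moves down a 2nd. Continuing: E2 → D#2.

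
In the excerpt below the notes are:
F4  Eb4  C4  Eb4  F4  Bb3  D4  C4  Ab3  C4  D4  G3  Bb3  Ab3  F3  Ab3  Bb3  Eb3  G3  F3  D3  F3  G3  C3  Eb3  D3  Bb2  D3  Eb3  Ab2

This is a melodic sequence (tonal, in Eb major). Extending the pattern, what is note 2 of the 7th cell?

G2

Grouping in 6s, the 2nd note of each cell is Eb4, C4, Ab3, F3, D3.
Carrying that down a 3rd forward: Bb2 → G2.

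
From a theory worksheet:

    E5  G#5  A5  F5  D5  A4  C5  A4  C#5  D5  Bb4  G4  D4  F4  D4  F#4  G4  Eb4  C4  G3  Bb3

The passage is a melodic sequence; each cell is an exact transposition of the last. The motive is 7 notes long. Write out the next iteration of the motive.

Taking 7-note groups, the heads are E5, A4, D4: the pattern moves down a 5th.
From G3 the exact shape gives G3 B3 C4 Ab3 F3 C3 Eb3.

G3 B3 C4 Ab3 F3 C3 Eb3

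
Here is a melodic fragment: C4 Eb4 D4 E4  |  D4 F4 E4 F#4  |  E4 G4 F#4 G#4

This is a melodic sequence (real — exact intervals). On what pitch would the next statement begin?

With a 4-note motive the entries are C4, D4, E4, each up a 2nd from the previous.
The next head, up a 2nd from E4, is F#4.

F#4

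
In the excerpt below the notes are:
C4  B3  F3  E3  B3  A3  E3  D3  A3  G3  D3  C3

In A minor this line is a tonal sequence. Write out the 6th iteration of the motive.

E3 D3 A2 G2

Taking 4-note groups, the heads are C4, B3, A3: the pattern moves down a 2nd.
Extending down a 2nd: G3 → F3 → E3.
Statement 6 starts on E3 and keeps the same diatonic contour: E3 D3 A2 G2.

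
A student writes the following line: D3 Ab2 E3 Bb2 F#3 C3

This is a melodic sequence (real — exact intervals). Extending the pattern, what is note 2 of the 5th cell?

The unit is 2 notes. Position-2 pitches of the 3 shown cells: Ab2, Bb2, C3.
Extending up a 2nd: D3 → E3.

E3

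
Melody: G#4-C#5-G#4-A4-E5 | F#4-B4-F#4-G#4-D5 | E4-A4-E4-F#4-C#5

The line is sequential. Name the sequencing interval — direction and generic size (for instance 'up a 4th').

Unit = 5 notes; the statements start on G#4, F#4, E4, moving down a 2nd each time.
From G#4 to F#4: down a 2nd.

down a 2nd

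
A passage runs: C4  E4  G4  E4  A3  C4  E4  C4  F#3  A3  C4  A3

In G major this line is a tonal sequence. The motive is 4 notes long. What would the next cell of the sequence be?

With a 4-note motive the entries are C4, A3, F#3, each down a 3rd from the previous.
So cell 4 is D3 F#3 A3 F#3.

D3 F#3 A3 F#3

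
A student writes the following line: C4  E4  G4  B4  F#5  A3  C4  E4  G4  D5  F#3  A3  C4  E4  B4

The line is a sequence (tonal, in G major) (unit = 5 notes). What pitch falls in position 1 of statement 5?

B2

The unit is 5 notes. Position-1 pitches of the 3 shown cells: C4, A3, F#3.
Extending down a 3rd: D3 → B2.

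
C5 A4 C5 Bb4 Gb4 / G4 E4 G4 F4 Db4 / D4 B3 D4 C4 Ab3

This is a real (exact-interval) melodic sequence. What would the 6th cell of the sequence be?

Unit = 5 notes; the statements start on C5, G4, D4, moving down a 4th each time.
Continuing the starts: A3 → E3 → B2.
So cell 6 is B2 G#2 B2 A2 F2.

B2 G#2 B2 A2 F2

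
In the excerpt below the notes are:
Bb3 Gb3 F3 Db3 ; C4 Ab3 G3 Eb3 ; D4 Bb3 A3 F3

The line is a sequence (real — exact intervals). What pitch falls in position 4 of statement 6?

With 4-note cells, note 4 of each statement runs Db3, Eb3, F3.
Each moves up a 2nd. Continuing: G3 → A3 → B3.

B3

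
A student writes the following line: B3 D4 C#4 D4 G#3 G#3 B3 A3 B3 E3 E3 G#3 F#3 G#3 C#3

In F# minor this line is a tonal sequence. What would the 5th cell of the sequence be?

A2 C#3 B2 C#3 F#2

Taking 5-note groups, the heads are B3, G#3, E3: the pattern moves down a 3rd.
Extending down a 3rd: C#3 → A2.
Statement 5 starts on A2 and keeps the same diatonic contour: A2 C#3 B2 C#3 F#2.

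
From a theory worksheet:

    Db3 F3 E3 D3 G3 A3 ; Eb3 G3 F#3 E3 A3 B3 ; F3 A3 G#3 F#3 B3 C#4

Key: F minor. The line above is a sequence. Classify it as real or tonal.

real

Each cell has the same semitone pattern (4, -1, -2, 5, 2) — intervals are preserved exactly.
And E3 lies outside F minor, so the sequence is real rather than tonal.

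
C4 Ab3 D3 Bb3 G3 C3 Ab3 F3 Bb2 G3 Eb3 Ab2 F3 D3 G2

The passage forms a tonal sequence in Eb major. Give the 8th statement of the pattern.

C3 Ab2 D2

Unit = 3 notes; the statements start on C4, Bb3, Ab3, G3, F3, moving down a 2nd each time.
Carrying on: Eb3 → D3 → C3.
So cell 8 is C3 Ab2 D2.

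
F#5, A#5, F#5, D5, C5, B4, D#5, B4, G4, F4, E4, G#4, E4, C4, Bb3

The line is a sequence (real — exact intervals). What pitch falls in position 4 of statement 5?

Bb2

The unit is 5 notes. Position-4 pitches of the 3 shown cells: D5, G4, C4.
Each moves down a 5th. Continuing: F3 → Bb2.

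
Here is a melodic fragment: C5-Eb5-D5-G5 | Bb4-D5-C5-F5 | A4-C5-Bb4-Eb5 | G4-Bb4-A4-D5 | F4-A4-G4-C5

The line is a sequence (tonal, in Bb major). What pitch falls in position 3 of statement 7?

Eb4

The unit is 4 notes. Position-3 pitches of the 5 shown cells: D5, C5, Bb4, A4, G4.
Each moves down a 2nd. Continuing: F4 → Eb4.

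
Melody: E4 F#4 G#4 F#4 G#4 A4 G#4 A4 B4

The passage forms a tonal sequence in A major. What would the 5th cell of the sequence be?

Taking 3-note groups, the heads are E4, F#4, G#4: the pattern moves up a 2nd.
Extending up a 2nd: A4 → B4.
Statement 5 starts on B4 and keeps the same diatonic contour: B4 C#5 D5.

B4 C#5 D5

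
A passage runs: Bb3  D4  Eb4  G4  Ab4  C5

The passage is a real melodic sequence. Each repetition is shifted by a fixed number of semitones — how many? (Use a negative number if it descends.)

With a 2-note motive the entries are Bb3, Eb4, Ab4, each up a 4th from the previous.
Counting half-steps from Bb3 to Eb4: 5.

5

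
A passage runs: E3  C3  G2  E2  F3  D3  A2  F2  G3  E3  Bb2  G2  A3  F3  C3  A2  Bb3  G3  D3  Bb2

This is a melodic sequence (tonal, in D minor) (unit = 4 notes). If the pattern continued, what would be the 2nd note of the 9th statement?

D4

With 4-note cells, note 2 of each statement runs C3, D3, E3, F3, G3.
Carrying that up a 2nd forward: A3 → Bb3 → C4 → D4.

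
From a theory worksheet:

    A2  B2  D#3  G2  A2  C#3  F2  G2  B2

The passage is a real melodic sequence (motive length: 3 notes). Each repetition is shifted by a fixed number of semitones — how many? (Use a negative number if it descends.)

The 3-note cells begin on A2, G2, F2 — each down a 2nd from the last.
Counting half-steps from A2 to G2: -2.

-2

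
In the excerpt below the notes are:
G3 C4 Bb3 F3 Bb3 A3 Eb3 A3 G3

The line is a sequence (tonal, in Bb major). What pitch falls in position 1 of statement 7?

Grouping in 3s, the 1st note of each cell is G3, F3, Eb3.
Carrying that down a 2nd forward: D3 → C3 → Bb2 → A2.

A2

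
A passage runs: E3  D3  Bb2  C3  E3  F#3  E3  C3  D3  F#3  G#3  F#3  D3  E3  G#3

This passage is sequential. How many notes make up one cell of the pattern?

5

There are 15 notes; a 5-note unit gives 3 cells:
E3 D3 Bb2 C3 E3 | F#3 E3 C3 D3 F#3 | G#3 F#3 D3 E3 G#3
Each cell is the previous one up a 2nd — so the unit is 5 notes.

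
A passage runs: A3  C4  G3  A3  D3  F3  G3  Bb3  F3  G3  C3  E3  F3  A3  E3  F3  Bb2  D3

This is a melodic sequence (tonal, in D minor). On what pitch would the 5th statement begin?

D3

With a 6-note motive the entries are A3, G3, F3, each down a 2nd from the previous.
Extending the heads down a 2nd: E3 → D3.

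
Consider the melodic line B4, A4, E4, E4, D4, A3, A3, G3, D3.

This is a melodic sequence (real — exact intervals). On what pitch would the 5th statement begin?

G2

Taking 3-note groups, the heads are B4, E4, A3: the pattern moves down a 5th.
Extending the heads down a 5th: D3 → G2.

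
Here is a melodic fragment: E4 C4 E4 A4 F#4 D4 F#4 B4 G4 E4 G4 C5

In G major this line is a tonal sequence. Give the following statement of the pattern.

A4 F#4 A4 D5

Taking 4-note groups, the heads are E4, F#4, G4: the pattern moves up a 2nd.
So cell 4 is A4 F#4 A4 D5.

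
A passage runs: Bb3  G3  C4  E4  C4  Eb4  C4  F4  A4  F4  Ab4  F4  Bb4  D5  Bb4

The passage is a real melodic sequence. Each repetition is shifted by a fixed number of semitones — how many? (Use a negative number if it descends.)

5

The 5-note cells begin on Bb3, Eb4, Ab4 — each up a 4th from the last.
Bb3→Eb4 is 63 − 58 = 5 semitones.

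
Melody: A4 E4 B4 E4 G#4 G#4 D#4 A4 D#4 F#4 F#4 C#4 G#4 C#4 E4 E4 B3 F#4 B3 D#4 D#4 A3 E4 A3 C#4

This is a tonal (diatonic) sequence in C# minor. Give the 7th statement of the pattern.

B3 F#3 C#4 F#3 A3

The 5-note cells begin on A4, G#4, F#4, E4, D#4 — each down a 2nd from the last.
Extending down a 2nd: C#4 → B3.
So cell 7 is B3 F#3 C#4 F#3 A3.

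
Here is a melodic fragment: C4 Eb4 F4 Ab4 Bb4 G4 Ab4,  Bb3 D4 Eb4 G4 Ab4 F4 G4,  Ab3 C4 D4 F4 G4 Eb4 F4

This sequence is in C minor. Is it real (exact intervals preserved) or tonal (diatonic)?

Every note is diatonic to C minor.
Cell 1 has +3 semitones from note 1 to 2, but cell 2 has +4 — the interval quality changes while the contour stays the same, which is the hallmark of a tonal sequence.

tonal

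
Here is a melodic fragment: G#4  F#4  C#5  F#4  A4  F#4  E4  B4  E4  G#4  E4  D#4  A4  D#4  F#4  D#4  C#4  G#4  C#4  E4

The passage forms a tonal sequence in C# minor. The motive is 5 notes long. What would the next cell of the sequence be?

Taking 5-note groups, the heads are G#4, F#4, E4, D#4: the pattern moves down a 2nd.
Statement 5 starts on C#4 and keeps the same diatonic contour: C#4 B3 F#4 B3 D#4.

C#4 B3 F#4 B3 D#4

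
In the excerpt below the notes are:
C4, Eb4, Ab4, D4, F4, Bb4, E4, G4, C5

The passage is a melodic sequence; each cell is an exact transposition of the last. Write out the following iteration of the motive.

Unit = 3 notes; the statements start on C4, D4, E4, moving up a 2nd each time.
Statement 4 starts on F#4 and keeps the same exact contour: F#4 A4 D5.

F#4 A4 D5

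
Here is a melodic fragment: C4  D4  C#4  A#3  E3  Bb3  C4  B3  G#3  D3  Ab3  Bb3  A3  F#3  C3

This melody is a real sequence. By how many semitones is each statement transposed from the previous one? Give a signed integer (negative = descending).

The 5-note cells begin on C4, Bb3, Ab3 — each down a 2nd from the last.
C4→Bb3 is 58 − 60 = -2 semitones.

-2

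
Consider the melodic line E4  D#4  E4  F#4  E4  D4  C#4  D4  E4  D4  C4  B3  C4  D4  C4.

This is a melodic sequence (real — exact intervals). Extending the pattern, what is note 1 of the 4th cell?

Bb3

With 5-note cells, note 1 of each statement runs E4, D4, C4.
Each moves down a 2nd; the next is Bb3.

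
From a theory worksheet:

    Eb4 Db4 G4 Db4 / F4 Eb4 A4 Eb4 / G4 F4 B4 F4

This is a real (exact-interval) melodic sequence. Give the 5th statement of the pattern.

Unit = 4 notes; the statements start on Eb4, F4, G4, moving up a 2nd each time.
Continuing the starts: A4 → B4.
So cell 5 is B4 A4 D#5 A4.

B4 A4 D#5 A4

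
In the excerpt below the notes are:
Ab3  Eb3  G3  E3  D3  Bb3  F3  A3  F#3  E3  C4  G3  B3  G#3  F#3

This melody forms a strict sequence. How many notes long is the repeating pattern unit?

Try groups of 5 (3 cells in 15 notes):
Ab3 Eb3 G3 E3 D3 | Bb3 F3 A3 F#3 E3 | C4 G3 B3 G#3 F#3
Each cell is the previous one up a 2nd — so the unit is 5 notes.

5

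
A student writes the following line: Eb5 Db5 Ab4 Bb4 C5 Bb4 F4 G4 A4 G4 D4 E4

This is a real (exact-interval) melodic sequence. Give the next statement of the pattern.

F#4 E4 B3 C#4

Taking 4-note groups, the heads are Eb5, C5, A4: the pattern moves down a 3rd.
Statement 4 starts on F#4 and keeps the same exact contour: F#4 E4 B3 C#4.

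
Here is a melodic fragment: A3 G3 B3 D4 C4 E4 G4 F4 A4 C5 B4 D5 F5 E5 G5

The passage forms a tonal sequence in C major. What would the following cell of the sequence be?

Taking 3-note groups, the heads are A3, D4, G4, C5, F5: the pattern moves up a 4th.
From B5 the diatonic shape gives B5 A5 C6.

B5 A5 C6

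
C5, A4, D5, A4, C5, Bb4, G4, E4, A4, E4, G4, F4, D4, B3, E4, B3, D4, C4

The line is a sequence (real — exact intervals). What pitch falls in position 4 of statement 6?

Grouping in 6s, the 4th note of each cell is A4, E4, B3.
Each moves down a 4th. Continuing: F#3 → C#3 → G#2.

G#2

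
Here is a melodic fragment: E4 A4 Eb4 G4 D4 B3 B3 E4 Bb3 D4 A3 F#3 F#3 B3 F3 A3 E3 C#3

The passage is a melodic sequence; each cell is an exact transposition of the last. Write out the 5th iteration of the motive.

G#2 C#3 G2 B2 F#2 D#2

With a 6-note motive the entries are E4, B3, F#3, each down a 4th from the previous.
Extending down a 4th: C#3 → G#2.
Statement 5 starts on G#2 and keeps the same exact contour: G#2 C#3 G2 B2 F#2 D#2.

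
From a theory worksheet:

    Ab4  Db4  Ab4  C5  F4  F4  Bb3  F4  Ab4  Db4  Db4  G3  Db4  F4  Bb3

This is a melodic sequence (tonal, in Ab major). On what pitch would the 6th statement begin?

Eb3

Taking 5-note groups, the heads are Ab4, F4, Db4: the pattern moves down a 3rd.
Extending the heads down a 3rd: Bb3 → G3 → Eb3.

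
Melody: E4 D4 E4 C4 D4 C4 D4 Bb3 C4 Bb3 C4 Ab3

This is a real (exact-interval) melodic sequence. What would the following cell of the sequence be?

Bb3 Ab3 Bb3 Gb3

Taking 4-note groups, the heads are E4, D4, C4: the pattern moves down a 2nd.
Statement 4 starts on Bb3 and keeps the same exact contour: Bb3 Ab3 Bb3 Gb3.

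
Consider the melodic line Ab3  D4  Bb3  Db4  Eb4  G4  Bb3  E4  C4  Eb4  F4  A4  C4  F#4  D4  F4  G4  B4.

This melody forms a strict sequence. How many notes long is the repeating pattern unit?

18 notes total. Splitting into 3 groups of 6:
Ab3 D4 Bb3 Db4 Eb4 G4 | Bb3 E4 C4 Eb4 F4 A4 | C4 F#4 D4 F4 G4 B4
Each cell is the previous one up a 2nd — so the unit is 6 notes.

6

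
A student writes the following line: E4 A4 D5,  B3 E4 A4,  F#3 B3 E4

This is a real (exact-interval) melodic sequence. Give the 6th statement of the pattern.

D#2 G#2 C#3

With a 3-note motive the entries are E4, B3, F#3, each down a 4th from the previous.
Carrying on: C#3 → G#2 → D#2.
From D#2 the exact shape gives D#2 G#2 C#3.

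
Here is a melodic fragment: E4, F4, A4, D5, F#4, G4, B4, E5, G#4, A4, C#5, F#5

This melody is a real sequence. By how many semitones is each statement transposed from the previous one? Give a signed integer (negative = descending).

The 4-note cells begin on E4, F#4, G#4 — each up a 2nd from the last.
E4→F#4 is 66 − 64 = 2 semitones.

2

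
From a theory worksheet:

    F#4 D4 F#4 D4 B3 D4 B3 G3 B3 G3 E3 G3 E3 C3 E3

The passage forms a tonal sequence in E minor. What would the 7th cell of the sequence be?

A2 F#2 A2

Taking 3-note groups, the heads are F#4, D4, B3, G3, E3: the pattern moves down a 3rd.
Extending down a 3rd: C3 → A2.
From A2 the diatonic shape gives A2 F#2 A2.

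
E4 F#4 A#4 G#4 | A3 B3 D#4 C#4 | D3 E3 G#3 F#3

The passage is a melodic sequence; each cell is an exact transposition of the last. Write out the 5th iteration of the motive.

Unit = 4 notes; the statements start on E4, A3, D3, moving down a 5th each time.
Extending down a 5th: G2 → C2.
Statement 5 starts on C2 and keeps the same exact contour: C2 D2 F#2 E2.

C2 D2 F#2 E2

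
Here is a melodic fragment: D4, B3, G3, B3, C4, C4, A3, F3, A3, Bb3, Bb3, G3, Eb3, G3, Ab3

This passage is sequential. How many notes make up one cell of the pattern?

15 notes total. Splitting into 3 groups of 5:
D4 B3 G3 B3 C4 | C4 A3 F3 A3 Bb3 | Bb3 G3 Eb3 G3 Ab3
Every group is a transposition down a 2nd of the one before; no shorter unit works.

5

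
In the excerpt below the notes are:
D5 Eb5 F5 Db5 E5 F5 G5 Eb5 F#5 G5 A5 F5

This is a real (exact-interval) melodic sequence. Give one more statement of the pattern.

The 4-note cells begin on D5, E5, F#5 — each up a 2nd from the last.
So cell 4 is G#5 A5 B5 G5.

G#5 A5 B5 G5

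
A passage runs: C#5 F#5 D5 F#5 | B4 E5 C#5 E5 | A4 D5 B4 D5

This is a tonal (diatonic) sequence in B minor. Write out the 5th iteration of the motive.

With a 4-note motive the entries are C#5, B4, A4, each down a 2nd from the previous.
Carrying on: G4 → F#4.
Statement 5 starts on F#4 and keeps the same diatonic contour: F#4 B4 G4 B4.

F#4 B4 G4 B4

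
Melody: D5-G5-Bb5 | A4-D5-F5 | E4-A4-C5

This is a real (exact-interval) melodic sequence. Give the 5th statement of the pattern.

With a 3-note motive the entries are D5, A4, E4, each down a 4th from the previous.
Carrying on: B3 → F#3.
Statement 5 starts on F#3 and keeps the same exact contour: F#3 B3 D4.

F#3 B3 D4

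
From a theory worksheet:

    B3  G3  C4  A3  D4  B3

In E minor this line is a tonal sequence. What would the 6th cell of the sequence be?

G4 E4

Unit = 2 notes; the statements start on B3, C4, D4, moving up a 2nd each time.
Carrying on: E4 → F#4 → G4.
From G4 the diatonic shape gives G4 E4.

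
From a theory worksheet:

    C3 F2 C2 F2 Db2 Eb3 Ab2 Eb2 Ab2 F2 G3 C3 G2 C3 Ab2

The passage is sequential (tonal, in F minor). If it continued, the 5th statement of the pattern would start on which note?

The 5-note cells begin on C3, Eb3, G3 — each up a 3rd from the last.
Extending the heads up a 3rd: Bb3 → Db4.

Db4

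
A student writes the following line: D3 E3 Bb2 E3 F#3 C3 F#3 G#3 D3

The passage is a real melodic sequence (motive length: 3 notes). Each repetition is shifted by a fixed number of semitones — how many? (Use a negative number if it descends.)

The 3-note cells begin on D3, E3, F#3 — each up a 2nd from the last.
D3→E3 is 52 − 50 = 2 semitones.

2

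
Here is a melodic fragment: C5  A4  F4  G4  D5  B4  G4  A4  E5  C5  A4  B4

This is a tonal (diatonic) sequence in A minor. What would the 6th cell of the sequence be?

The 4-note cells begin on C5, D5, E5 — each up a 2nd from the last.
Carrying on: F5 → G5 → A5.
So cell 6 is A5 F5 D5 E5.

A5 F5 D5 E5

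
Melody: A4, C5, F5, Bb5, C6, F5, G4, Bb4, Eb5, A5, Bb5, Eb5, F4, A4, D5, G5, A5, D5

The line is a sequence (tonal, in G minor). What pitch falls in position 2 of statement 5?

F4

The unit is 6 notes. Position-2 pitches of the 3 shown cells: C5, Bb4, A4.
Each moves down a 2nd. Continuing: G4 → F4.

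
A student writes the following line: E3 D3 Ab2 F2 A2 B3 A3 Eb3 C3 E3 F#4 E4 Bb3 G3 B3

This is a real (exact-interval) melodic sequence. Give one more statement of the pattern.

Unit = 5 notes; the statements start on E3, B3, F#4, moving up a 5th each time.
So cell 4 is C#5 B4 F4 D4 F#4.

C#5 B4 F4 D4 F#4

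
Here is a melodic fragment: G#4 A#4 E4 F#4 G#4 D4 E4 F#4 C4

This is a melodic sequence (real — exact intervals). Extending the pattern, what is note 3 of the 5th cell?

Ab3

The unit is 3 notes. Position-3 pitches of the 3 shown cells: E4, D4, C4.
Carrying that down a 2nd forward: Bb3 → Ab3.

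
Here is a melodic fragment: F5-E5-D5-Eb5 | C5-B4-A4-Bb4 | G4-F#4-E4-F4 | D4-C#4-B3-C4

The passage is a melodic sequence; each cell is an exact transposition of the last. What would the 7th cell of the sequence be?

B2 A#2 G#2 A2

The 4-note cells begin on F5, C5, G4, D4 — each down a 4th from the last.
Extending down a 4th: A3 → E3 → B2.
Statement 7 starts on B2 and keeps the same exact contour: B2 A#2 G#2 A2.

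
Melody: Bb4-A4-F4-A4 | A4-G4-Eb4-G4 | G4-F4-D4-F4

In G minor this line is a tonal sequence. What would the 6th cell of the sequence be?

D4 C4 A3 C4

Unit = 4 notes; the statements start on Bb4, A4, G4, moving down a 2nd each time.
Continuing the starts: F4 → Eb4 → D4.
So cell 6 is D4 C4 A3 C4.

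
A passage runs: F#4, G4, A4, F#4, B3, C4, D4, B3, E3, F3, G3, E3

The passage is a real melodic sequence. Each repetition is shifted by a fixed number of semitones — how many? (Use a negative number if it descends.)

The 4-note cells begin on F#4, B3, E3 — each down a 5th from the last.
F#4 to B3 spans -7 semitones.

-7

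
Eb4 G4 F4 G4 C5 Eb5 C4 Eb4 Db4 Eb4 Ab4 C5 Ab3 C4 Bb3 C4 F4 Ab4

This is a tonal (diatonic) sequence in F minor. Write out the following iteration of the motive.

F3 Ab3 G3 Ab3 Db4 F4

The 6-note cells begin on Eb4, C4, Ab3 — each down a 3rd from the last.
From F3 the diatonic shape gives F3 Ab3 G3 Ab3 Db4 F4.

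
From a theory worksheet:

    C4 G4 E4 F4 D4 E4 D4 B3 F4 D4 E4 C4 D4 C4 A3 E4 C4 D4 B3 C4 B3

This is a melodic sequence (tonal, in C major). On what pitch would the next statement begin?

G3

With a 7-note motive the entries are C4, B3, A3, each down a 2nd from the previous.
The next head, down a 2nd from A3, is G3.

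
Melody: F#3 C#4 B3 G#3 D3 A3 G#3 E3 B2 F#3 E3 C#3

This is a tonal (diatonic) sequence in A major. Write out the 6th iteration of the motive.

C#2 G#2 F#2 D2

With a 4-note motive the entries are F#3, D3, B2, each down a 3rd from the previous.
Carrying on: G#2 → E2 → C#2.
Statement 6 starts on C#2 and keeps the same diatonic contour: C#2 G#2 F#2 D2.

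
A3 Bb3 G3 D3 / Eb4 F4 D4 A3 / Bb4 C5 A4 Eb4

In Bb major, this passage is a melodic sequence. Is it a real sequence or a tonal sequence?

Every note is diatonic to Bb major.
Cell 1 has +1 semitones from note 1 to 2, but cell 2 has +2 — the interval quality changes while the contour stays the same, which is the hallmark of a tonal sequence.

tonal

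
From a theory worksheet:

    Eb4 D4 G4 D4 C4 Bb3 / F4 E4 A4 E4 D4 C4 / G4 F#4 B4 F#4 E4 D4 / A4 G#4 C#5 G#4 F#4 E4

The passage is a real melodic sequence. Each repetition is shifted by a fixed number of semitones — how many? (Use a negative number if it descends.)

2

Taking 6-note groups, the heads are Eb4, F4, G4, A4: the pattern moves up a 2nd.
Counting half-steps from Eb4 to F4: 2.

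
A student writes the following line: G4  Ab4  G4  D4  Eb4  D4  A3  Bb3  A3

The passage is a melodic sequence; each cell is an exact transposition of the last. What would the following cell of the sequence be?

E3 F3 E3

The 3-note cells begin on G4, D4, A3 — each down a 4th from the last.
Statement 4 starts on E3 and keeps the same exact contour: E3 F3 E3.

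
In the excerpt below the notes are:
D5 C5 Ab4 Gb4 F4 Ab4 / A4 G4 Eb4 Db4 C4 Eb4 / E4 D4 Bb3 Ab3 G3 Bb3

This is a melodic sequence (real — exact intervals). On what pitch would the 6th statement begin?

C#3

The 6-note cells begin on D5, A4, E4 — each down a 4th from the last.
Continuing: B3 → F#3 → C#3. Statement 6 starts on C#3.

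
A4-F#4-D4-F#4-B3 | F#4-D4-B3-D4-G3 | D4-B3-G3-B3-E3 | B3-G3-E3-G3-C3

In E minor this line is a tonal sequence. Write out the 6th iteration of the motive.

With a 5-note motive the entries are A4, F#4, D4, B3, each down a 3rd from the previous.
Carrying on: G3 → E3.
Statement 6 starts on E3 and keeps the same diatonic contour: E3 C3 A2 C3 F#2.

E3 C3 A2 C3 F#2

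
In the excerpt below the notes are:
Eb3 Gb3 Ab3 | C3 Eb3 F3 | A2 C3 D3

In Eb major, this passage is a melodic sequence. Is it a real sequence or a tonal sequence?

real

Each cell has the same semitone pattern (3, 2) — intervals are preserved exactly.
And Gb3 lies outside Eb major, so the sequence is real rather than tonal.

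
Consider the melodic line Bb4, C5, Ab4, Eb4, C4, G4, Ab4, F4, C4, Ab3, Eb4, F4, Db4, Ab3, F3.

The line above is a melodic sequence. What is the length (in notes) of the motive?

There are 15 notes; a 5-note unit gives 3 cells:
Bb4 C5 Ab4 Eb4 C4 | G4 Ab4 F4 C4 Ab3 | Eb4 F4 Db4 Ab3 F3
Every group is a transposition down a 3rd of the one before; no shorter unit works.

5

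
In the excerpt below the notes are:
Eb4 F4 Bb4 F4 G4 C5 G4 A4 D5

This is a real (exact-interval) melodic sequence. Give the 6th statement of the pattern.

The 3-note cells begin on Eb4, F4, G4 — each up a 2nd from the last.
Continuing the starts: A4 → B4 → C#5.
Statement 6 starts on C#5 and keeps the same exact contour: C#5 D#5 G#5.

C#5 D#5 G#5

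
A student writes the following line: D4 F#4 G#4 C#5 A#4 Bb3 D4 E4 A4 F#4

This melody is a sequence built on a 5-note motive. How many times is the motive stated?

10 notes in groups of 5 gives 10/5 = 2 statements.
Starts: D4, Bb3 — each down a 3rd.

2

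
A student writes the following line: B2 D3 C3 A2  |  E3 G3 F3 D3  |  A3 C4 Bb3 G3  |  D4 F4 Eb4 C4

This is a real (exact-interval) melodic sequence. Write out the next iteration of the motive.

Unit = 4 notes; the statements start on B2, E3, A3, D4, moving up a 4th each time.
From G4 the exact shape gives G4 Bb4 Ab4 F4.

G4 Bb4 Ab4 F4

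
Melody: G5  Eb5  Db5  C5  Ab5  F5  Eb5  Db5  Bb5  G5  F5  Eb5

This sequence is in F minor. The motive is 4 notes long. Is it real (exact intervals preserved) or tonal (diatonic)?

Every note is diatonic to F minor.
Cell 1 has -4 semitones from note 1 to 2, but cell 2 has -3 — the interval quality changes while the contour stays the same, which is the hallmark of a tonal sequence.

tonal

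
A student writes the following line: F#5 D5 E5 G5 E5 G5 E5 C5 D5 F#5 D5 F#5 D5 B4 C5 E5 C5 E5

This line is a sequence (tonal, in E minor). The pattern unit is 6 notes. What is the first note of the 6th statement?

A4

Taking 6-note groups, the heads are F#5, E5, D5: the pattern moves down a 2nd.
Continuing: C5 → B4 → A4. Statement 6 starts on A4.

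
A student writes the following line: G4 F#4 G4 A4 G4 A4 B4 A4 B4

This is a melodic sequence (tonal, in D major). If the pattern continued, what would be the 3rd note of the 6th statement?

E5

The unit is 3 notes. Position-3 pitches of the 3 shown cells: G4, A4, B4.
Each moves up a 2nd. Continuing: C#5 → D5 → E5.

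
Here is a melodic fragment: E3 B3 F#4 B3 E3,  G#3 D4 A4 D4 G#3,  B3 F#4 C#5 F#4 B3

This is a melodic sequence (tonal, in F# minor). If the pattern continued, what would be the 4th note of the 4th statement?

A4

The unit is 5 notes. Position-4 pitches of the 3 shown cells: B3, D4, F#4.
One more up a 3rd gives A4.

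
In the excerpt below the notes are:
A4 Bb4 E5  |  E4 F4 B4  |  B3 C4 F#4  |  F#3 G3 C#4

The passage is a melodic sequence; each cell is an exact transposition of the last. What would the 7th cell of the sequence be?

D#2 E2 A#2

Taking 3-note groups, the heads are A4, E4, B3, F#3: the pattern moves down a 4th.
Carrying on: C#3 → G#2 → D#2.
So cell 7 is D#2 E2 A#2.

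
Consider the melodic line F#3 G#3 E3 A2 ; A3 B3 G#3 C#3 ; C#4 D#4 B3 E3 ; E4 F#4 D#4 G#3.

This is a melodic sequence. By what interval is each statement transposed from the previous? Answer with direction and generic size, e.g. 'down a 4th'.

up a 3rd

With a 4-note motive the entries are F#3, A3, C#4, E4, each up a 3rd from the previous.
From F#3 to A3: up a 3rd.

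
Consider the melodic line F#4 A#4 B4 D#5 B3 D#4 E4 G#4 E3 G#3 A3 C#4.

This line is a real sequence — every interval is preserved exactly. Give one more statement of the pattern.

A2 C#3 D3 F#3

Unit = 4 notes; the statements start on F#4, B3, E3, moving down a 5th each time.
From A2 the exact shape gives A2 C#3 D3 F#3.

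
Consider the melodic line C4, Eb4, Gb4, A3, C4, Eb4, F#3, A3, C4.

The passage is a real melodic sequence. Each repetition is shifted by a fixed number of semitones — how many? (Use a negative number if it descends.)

With a 3-note motive the entries are C4, A3, F#3, each down a 3rd from the previous.
Counting half-steps from C4 to A3: -3.

-3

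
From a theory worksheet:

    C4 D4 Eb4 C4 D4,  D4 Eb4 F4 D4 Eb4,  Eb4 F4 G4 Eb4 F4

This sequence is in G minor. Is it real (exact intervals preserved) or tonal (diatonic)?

Every note is diatonic to G minor.
Cell 1 has +2 semitones from note 1 to 2, but cell 2 has +1 — the interval quality changes while the contour stays the same, which is the hallmark of a tonal sequence.

tonal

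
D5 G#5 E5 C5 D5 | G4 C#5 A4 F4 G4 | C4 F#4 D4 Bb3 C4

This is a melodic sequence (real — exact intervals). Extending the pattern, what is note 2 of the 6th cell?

A2

With 5-note cells, note 2 of each statement runs G#5, C#5, F#4.
Extending down a 5th: B3 → E3 → A2.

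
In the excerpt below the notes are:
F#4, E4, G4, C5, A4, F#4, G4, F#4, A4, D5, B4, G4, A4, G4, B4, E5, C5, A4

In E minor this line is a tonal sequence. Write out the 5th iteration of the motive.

With a 6-note motive the entries are F#4, G4, A4, each up a 2nd from the previous.
Carrying on: B4 → C5.
From C5 the diatonic shape gives C5 B4 D5 G5 E5 C5.

C5 B4 D5 G5 E5 C5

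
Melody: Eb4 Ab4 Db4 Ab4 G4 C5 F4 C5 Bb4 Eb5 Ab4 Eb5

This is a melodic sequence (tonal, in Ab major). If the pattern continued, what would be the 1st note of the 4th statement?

Db5

Grouping in 4s, the 1st note of each cell is Eb4, G4, Bb4.
From Bb4, up a 3rd gives Db5.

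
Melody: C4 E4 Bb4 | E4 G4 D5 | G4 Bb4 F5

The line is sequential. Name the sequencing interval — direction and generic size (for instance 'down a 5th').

up a 3rd

The 3-note cells begin on C4, E4, G4 — each up a 3rd from the last.
C4 to E4 is up a 3rd.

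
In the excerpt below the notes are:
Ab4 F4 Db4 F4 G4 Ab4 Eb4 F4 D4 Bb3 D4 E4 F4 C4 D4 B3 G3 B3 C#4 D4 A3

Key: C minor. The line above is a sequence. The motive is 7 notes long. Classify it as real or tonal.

Each cell has the same semitone pattern (-3, -4, 4, 2, 1, -5) — intervals are preserved exactly.
And Db4 lies outside C minor, so the sequence is real rather than tonal.

real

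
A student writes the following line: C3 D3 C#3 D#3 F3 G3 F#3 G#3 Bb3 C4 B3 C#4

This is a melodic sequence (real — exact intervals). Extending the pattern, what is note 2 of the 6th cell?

Eb5

With 4-note cells, note 2 of each statement runs D3, G3, C4.
Each moves up a 4th. Continuing: F4 → Bb4 → Eb5.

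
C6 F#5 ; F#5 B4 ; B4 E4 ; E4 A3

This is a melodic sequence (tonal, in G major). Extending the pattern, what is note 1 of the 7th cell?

With 2-note cells, note 1 of each statement runs C6, F#5, B4, E4.
Carrying that down a 5th forward: A3 → D3 → G2.

G2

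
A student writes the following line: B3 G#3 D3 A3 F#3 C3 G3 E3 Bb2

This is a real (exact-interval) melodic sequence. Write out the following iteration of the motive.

F3 D3 Ab2

Taking 3-note groups, the heads are B3, A3, G3: the pattern moves down a 2nd.
Statement 4 starts on F3 and keeps the same exact contour: F3 D3 Ab2.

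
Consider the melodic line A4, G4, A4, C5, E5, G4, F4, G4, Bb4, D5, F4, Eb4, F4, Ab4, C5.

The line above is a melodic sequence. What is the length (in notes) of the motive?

15 notes total. Splitting into 3 groups of 5:
A4 G4 A4 C5 E5 | G4 F4 G4 Bb4 D5 | F4 Eb4 F4 Ab4 C5
Every group is a transposition down a 2nd of the one before; no shorter unit works.

5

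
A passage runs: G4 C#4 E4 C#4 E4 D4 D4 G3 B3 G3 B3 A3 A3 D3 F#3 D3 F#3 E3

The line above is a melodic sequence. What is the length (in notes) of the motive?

6

There are 18 notes; a 6-note unit gives 3 cells:
G4 C#4 E4 C#4 E4 D4 | D4 G3 B3 G3 B3 A3 | A3 D3 F#3 D3 F#3 E3
Each cell is the previous one down a 4th — so the unit is 6 notes.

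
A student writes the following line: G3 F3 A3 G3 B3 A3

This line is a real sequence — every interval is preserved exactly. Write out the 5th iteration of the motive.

Unit = 2 notes; the statements start on G3, A3, B3, moving up a 2nd each time.
Extending up a 2nd: C#4 → D#4.
So cell 5 is D#4 C#4.

D#4 C#4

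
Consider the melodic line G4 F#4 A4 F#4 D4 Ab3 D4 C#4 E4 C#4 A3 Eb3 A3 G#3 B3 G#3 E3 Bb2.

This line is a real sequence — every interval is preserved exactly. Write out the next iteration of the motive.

With a 6-note motive the entries are G4, D4, A3, each down a 4th from the previous.
Statement 4 starts on E3 and keeps the same exact contour: E3 D#3 F#3 D#3 B2 F2.

E3 D#3 F#3 D#3 B2 F2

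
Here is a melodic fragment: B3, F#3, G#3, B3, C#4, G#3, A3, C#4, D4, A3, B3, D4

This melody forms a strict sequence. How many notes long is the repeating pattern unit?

4

Try groups of 4 (3 cells in 12 notes):
B3 F#3 G#3 B3 | C#4 G#3 A3 C#4 | D4 A3 B3 D4
Every group is a transposition up a 2nd of the one before; no shorter unit works.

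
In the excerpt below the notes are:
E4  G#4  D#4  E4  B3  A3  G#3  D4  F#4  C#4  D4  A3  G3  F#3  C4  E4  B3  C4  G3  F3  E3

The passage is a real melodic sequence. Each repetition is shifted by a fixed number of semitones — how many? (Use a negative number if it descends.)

-2

Taking 7-note groups, the heads are E4, D4, C4: the pattern moves down a 2nd.
E4→D4 is 62 − 64 = -2 semitones.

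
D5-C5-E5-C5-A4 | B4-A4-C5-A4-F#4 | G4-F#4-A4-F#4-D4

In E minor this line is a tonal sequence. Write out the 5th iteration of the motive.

C4 B3 D4 B3 G3

Unit = 5 notes; the statements start on D5, B4, G4, moving down a 3rd each time.
Extending down a 3rd: E4 → C4.
Statement 5 starts on C4 and keeps the same diatonic contour: C4 B3 D4 B3 G3.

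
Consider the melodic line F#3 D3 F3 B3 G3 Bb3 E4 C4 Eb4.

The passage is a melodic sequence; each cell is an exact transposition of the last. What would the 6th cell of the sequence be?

G5 Eb5 Gb5

The 3-note cells begin on F#3, B3, E4 — each up a 4th from the last.
Continuing the starts: A4 → D5 → G5.
So cell 6 is G5 Eb5 Gb5.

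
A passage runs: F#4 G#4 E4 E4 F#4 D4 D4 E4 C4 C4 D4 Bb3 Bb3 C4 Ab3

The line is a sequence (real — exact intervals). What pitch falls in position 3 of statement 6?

Gb3

Grouping in 3s, the 3rd note of each cell is E4, D4, C4, Bb3, Ab3.
From Ab3, down a 2nd gives Gb3.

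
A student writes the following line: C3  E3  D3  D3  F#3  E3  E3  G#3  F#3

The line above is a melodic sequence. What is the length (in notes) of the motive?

9 notes total. Splitting into 3 groups of 3:
C3 E3 D3 | D3 F#3 E3 | E3 G#3 F#3
Every group is a transposition up a 2nd of the one before; no shorter unit works.

3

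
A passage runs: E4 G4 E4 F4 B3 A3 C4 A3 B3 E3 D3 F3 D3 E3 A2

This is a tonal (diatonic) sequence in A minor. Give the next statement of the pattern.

G2 B2 G2 A2 D2

Taking 5-note groups, the heads are E4, A3, D3: the pattern moves down a 5th.
Statement 4 starts on G2 and keeps the same diatonic contour: G2 B2 G2 A2 D2.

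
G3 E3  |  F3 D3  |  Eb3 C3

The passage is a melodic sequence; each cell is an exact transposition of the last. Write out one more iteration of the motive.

Db3 Bb2

With a 2-note motive the entries are G3, F3, Eb3, each down a 2nd from the previous.
So cell 4 is Db3 Bb2.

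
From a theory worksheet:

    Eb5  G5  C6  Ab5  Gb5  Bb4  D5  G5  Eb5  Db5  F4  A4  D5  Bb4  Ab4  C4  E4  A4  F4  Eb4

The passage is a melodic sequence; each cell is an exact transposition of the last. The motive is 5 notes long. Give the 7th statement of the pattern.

A2 C#3 F#3 D3 C3

The 5-note cells begin on Eb5, Bb4, F4, C4 — each down a 4th from the last.
Carrying on: G3 → D3 → A2.
So cell 7 is A2 C#3 F#3 D3 C3.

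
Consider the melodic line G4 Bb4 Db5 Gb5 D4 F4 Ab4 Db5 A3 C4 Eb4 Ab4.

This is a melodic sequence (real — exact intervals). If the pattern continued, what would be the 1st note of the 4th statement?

E3

Grouping in 4s, the 1st note of each cell is G4, D4, A3.
From A3, down a 4th gives E3.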